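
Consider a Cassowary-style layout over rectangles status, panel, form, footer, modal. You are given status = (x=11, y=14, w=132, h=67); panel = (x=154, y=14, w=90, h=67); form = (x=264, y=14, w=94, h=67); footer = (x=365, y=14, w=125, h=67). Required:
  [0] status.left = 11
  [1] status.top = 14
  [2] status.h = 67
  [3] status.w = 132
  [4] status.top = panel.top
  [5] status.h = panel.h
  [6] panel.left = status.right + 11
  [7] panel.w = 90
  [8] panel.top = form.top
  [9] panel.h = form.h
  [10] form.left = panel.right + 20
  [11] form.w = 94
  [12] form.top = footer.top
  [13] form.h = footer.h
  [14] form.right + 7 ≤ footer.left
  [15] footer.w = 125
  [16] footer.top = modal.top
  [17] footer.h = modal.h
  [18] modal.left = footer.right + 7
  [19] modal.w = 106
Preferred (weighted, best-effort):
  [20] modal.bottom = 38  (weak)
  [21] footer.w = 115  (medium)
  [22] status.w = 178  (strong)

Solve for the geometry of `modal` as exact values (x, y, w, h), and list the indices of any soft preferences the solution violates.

1. modal.y = 14  [footer.top = modal.top]
2. modal.h = 67  [footer.h = modal.h]
3. modal.x = 497  [modal.left = footer.right + 7]
4. modal.w = 106  [modal.w = 106]

modal = (x=497, y=14, w=106, h=67)
violated soft preferences: 20, 21, 22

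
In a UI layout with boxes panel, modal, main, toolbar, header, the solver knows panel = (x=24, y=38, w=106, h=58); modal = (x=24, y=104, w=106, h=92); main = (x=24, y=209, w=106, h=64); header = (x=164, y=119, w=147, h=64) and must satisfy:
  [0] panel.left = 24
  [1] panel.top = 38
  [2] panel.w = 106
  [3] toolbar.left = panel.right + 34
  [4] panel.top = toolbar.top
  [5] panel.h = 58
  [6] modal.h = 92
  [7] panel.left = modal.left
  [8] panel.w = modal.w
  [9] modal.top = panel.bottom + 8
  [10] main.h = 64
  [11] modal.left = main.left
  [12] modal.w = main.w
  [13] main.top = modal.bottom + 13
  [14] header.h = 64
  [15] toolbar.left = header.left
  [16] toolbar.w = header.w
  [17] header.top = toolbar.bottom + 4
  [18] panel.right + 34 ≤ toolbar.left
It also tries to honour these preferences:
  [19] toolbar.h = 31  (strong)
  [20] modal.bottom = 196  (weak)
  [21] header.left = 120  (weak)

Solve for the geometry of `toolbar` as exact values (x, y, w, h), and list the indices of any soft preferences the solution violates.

1. toolbar.x = 164  [toolbar.left = panel.right + 34]
2. toolbar.y = 38  [panel.top = toolbar.top]
3. toolbar.w = 147  [toolbar.w = header.w]
4. toolbar.h = 77  [header.top = toolbar.bottom + 4]

toolbar = (x=164, y=38, w=147, h=77)
violated soft preferences: 19, 21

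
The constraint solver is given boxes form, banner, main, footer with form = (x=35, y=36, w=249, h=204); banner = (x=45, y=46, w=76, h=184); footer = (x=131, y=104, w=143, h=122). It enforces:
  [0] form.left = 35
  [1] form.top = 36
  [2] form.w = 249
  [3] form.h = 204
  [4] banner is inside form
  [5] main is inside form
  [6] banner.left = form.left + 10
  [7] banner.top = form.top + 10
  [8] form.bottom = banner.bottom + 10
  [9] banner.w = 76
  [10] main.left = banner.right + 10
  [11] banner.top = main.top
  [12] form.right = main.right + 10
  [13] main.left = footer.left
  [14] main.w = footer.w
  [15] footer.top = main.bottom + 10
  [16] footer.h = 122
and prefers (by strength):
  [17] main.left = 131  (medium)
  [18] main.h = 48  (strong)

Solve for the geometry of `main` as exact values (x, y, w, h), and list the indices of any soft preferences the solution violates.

1. main.x = 131  [main.left = banner.right + 10]
2. main.y = 46  [banner.top = main.top]
3. main.w = 143  [form.right = main.right + 10]
4. main.h = 48  [footer.top = main.bottom + 10]

main = (x=131, y=46, w=143, h=48)
violated soft preferences: none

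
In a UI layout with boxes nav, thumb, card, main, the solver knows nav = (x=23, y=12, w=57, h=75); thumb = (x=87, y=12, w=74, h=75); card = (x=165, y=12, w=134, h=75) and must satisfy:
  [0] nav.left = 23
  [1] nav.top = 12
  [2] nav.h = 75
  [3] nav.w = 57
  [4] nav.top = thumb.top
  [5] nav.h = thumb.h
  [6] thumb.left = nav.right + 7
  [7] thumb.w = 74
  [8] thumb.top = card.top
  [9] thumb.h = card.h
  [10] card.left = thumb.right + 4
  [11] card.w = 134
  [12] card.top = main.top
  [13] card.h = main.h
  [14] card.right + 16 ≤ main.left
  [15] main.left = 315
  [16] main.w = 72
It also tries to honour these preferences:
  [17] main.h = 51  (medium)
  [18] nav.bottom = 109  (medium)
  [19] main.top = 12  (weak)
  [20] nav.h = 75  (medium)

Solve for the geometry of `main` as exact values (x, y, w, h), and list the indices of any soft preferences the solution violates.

main = (x=315, y=12, w=72, h=75)
violated soft preferences: 17, 18

1. main.y = 12  [card.top = main.top]
2. main.h = 75  [card.h = main.h]
3. main.x = 315  [main.left = 315]
4. main.w = 72  [main.w = 72]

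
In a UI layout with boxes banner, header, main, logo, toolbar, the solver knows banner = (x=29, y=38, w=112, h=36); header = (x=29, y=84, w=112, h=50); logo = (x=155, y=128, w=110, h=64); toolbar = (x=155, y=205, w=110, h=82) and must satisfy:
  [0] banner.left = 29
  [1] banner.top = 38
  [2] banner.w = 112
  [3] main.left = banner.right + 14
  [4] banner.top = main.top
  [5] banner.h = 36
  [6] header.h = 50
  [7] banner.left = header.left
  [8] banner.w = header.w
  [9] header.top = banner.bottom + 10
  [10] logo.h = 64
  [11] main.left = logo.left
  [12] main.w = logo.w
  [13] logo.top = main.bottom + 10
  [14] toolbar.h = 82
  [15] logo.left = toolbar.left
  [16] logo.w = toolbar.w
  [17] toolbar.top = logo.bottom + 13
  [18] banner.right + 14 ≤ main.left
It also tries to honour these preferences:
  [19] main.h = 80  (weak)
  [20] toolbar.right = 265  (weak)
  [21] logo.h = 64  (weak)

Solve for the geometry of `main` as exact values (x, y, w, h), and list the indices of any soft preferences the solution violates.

1. main.x = 155  [main.left = banner.right + 14]
2. main.y = 38  [banner.top = main.top]
3. main.w = 110  [main.w = logo.w]
4. main.h = 80  [logo.top = main.bottom + 10]

main = (x=155, y=38, w=110, h=80)
violated soft preferences: none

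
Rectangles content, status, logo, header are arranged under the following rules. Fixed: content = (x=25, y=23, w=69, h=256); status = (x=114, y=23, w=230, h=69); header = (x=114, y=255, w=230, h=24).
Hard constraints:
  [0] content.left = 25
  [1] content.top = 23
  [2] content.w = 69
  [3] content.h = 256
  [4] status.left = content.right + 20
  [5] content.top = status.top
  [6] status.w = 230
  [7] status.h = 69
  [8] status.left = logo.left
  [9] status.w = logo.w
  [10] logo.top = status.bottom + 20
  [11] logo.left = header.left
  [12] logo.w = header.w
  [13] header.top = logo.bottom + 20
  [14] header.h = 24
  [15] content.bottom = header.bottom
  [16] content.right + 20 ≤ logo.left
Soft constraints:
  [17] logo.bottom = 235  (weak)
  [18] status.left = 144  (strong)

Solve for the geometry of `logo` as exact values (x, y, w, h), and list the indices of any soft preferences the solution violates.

1. logo.x = 114  [status.left = logo.left]
2. logo.w = 230  [status.w = logo.w]
3. logo.y = 112  [logo.top = status.bottom + 20]
4. logo.h = 123  [header.top = logo.bottom + 20]

logo = (x=114, y=112, w=230, h=123)
violated soft preferences: 18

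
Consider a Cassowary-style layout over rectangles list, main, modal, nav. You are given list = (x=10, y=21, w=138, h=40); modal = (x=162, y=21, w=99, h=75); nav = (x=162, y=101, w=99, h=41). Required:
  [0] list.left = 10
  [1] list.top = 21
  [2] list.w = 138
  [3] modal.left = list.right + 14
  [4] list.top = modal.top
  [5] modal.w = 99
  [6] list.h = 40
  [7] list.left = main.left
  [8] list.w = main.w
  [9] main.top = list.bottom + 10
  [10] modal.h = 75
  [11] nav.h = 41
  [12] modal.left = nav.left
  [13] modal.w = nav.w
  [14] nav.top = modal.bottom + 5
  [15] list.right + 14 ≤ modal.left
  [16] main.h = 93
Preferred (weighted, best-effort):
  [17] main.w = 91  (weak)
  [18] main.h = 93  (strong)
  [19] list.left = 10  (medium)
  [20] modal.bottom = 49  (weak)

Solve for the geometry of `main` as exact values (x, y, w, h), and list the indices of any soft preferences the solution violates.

main = (x=10, y=71, w=138, h=93)
violated soft preferences: 17, 20

1. main.x = 10  [list.left = main.left]
2. main.w = 138  [list.w = main.w]
3. main.y = 71  [main.top = list.bottom + 10]
4. main.h = 93  [main.h = 93]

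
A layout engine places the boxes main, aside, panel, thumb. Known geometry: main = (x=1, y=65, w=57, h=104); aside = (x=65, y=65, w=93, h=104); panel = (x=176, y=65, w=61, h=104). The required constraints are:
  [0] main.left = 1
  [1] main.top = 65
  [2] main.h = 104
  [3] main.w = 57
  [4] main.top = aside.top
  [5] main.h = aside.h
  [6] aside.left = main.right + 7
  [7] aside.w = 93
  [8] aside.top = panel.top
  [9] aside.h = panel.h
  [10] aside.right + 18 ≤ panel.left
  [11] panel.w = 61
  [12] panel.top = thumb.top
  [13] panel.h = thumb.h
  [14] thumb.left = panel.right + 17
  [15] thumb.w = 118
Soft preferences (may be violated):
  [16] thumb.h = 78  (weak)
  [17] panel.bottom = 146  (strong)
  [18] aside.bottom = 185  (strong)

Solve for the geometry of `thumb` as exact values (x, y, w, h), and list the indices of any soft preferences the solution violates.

1. thumb.y = 65  [panel.top = thumb.top]
2. thumb.h = 104  [panel.h = thumb.h]
3. thumb.x = 254  [thumb.left = panel.right + 17]
4. thumb.w = 118  [thumb.w = 118]

thumb = (x=254, y=65, w=118, h=104)
violated soft preferences: 16, 17, 18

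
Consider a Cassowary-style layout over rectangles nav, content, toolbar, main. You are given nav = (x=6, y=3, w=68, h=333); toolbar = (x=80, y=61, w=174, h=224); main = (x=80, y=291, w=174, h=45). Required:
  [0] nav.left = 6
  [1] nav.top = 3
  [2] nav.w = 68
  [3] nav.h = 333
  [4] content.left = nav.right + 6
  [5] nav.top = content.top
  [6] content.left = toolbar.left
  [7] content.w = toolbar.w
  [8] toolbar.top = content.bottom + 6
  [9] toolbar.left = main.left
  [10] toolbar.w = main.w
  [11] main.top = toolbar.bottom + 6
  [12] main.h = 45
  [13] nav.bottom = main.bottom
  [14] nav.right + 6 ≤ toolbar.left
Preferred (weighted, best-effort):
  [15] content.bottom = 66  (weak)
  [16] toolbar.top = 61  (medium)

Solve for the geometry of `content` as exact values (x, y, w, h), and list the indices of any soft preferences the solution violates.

1. content.x = 80  [content.left = nav.right + 6]
2. content.y = 3  [nav.top = content.top]
3. content.w = 174  [content.w = toolbar.w]
4. content.h = 52  [toolbar.top = content.bottom + 6]

content = (x=80, y=3, w=174, h=52)
violated soft preferences: 15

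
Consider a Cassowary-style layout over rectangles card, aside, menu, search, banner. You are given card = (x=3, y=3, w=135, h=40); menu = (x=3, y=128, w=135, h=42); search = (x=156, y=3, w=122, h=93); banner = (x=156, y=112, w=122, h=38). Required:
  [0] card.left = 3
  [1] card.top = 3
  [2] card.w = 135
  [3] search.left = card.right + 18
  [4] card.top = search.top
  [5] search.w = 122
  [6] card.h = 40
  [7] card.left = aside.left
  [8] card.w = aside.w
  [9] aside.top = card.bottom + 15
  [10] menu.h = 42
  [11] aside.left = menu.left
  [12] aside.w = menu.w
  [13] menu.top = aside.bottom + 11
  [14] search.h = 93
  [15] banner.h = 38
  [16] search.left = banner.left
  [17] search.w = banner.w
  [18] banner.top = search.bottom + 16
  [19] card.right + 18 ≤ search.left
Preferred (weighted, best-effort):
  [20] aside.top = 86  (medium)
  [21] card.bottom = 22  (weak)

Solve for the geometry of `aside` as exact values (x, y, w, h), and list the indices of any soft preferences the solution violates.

aside = (x=3, y=58, w=135, h=59)
violated soft preferences: 20, 21

1. aside.x = 3  [card.left = aside.left]
2. aside.w = 135  [card.w = aside.w]
3. aside.y = 58  [aside.top = card.bottom + 15]
4. aside.h = 59  [menu.top = aside.bottom + 11]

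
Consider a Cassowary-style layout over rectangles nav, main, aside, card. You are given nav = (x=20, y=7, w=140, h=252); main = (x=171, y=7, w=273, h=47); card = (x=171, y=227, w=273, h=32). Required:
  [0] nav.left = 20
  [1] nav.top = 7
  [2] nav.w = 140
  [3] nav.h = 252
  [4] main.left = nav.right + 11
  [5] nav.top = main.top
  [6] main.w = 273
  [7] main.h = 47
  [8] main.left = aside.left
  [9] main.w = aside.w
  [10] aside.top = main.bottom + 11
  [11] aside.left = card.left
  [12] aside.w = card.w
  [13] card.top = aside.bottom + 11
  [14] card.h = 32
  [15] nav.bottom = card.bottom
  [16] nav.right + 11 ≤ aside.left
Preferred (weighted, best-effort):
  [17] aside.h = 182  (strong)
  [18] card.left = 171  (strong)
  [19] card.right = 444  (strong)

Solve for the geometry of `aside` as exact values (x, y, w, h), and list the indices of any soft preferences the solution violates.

1. aside.x = 171  [main.left = aside.left]
2. aside.w = 273  [main.w = aside.w]
3. aside.y = 65  [aside.top = main.bottom + 11]
4. aside.h = 151  [card.top = aside.bottom + 11]

aside = (x=171, y=65, w=273, h=151)
violated soft preferences: 17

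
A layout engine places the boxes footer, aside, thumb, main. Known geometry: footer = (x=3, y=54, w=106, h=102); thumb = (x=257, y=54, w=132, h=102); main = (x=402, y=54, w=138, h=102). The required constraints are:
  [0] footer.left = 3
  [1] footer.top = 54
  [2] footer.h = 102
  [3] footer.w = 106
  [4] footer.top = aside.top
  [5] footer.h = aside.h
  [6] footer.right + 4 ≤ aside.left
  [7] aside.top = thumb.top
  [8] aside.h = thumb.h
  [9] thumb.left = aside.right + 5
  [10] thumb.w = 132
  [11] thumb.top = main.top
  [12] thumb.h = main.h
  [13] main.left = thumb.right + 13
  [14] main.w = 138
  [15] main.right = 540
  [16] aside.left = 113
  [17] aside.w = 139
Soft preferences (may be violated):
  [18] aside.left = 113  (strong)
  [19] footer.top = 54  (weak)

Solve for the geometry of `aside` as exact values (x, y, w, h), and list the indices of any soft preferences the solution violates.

1. aside.y = 54  [footer.top = aside.top]
2. aside.h = 102  [footer.h = aside.h]
3. aside.x = 113  [aside.left = 113]
4. aside.w = 139  [aside.w = 139]

aside = (x=113, y=54, w=139, h=102)
violated soft preferences: none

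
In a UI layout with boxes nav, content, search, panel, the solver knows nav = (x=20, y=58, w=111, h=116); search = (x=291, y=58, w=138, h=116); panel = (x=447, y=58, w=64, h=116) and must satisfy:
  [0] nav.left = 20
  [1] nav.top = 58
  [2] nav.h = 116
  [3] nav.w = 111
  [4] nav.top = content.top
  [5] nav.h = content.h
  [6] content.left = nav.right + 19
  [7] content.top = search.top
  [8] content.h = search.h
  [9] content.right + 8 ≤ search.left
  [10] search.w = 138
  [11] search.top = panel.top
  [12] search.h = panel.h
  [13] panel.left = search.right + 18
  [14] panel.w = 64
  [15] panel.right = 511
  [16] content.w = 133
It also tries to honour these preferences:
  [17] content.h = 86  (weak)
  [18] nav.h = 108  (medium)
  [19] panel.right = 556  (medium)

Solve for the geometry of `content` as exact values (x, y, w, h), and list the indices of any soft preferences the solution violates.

content = (x=150, y=58, w=133, h=116)
violated soft preferences: 17, 18, 19

1. content.y = 58  [nav.top = content.top]
2. content.h = 116  [nav.h = content.h]
3. content.x = 150  [content.left = nav.right + 19]
4. content.w = 133  [content.w = 133]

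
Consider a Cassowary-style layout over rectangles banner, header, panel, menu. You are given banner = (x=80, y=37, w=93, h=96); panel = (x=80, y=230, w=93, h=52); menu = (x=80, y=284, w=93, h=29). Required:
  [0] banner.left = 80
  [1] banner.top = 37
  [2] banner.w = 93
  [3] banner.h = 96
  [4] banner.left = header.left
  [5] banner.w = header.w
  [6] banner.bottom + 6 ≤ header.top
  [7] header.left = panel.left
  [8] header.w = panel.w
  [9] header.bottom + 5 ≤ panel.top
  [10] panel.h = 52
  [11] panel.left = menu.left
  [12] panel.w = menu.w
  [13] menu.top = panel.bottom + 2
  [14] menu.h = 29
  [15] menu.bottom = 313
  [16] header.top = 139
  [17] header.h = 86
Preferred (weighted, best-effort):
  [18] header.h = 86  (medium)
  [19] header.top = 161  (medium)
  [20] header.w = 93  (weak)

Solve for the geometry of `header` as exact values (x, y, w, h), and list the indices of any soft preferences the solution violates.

1. header.x = 80  [banner.left = header.left]
2. header.w = 93  [banner.w = header.w]
3. header.y = 139  [header.top = 139]
4. header.h = 86  [header.h = 86]

header = (x=80, y=139, w=93, h=86)
violated soft preferences: 19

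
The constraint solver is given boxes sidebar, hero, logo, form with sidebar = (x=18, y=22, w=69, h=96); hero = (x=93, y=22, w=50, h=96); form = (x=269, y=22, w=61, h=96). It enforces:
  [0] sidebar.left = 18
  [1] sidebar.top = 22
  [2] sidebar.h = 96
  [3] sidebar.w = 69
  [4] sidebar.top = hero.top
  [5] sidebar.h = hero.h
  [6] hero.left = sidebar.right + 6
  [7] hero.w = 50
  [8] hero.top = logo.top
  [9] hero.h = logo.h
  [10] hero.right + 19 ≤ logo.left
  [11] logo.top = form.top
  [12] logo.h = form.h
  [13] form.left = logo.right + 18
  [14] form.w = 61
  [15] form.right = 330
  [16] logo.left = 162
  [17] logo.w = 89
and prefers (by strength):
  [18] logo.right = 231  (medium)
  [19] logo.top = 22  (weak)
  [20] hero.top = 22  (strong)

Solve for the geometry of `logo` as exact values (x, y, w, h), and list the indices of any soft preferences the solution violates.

logo = (x=162, y=22, w=89, h=96)
violated soft preferences: 18

1. logo.y = 22  [hero.top = logo.top]
2. logo.h = 96  [hero.h = logo.h]
3. logo.x = 162  [logo.left = 162]
4. logo.w = 89  [logo.w = 89]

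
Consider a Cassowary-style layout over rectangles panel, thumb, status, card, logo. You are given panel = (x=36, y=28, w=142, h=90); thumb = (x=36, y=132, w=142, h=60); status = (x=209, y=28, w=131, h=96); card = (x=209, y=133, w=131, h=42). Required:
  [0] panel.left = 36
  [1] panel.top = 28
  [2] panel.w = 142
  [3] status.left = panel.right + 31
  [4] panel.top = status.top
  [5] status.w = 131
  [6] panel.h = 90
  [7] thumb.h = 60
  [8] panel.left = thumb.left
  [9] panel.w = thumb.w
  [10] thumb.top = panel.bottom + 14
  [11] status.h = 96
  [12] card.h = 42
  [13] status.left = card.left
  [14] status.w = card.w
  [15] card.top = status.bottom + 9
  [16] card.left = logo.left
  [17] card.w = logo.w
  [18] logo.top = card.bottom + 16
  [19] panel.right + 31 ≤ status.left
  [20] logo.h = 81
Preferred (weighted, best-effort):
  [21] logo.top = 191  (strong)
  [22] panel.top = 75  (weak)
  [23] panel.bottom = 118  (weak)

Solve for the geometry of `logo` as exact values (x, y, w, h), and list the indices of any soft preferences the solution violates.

logo = (x=209, y=191, w=131, h=81)
violated soft preferences: 22

1. logo.x = 209  [card.left = logo.left]
2. logo.w = 131  [card.w = logo.w]
3. logo.y = 191  [logo.top = card.bottom + 16]
4. logo.h = 81  [logo.h = 81]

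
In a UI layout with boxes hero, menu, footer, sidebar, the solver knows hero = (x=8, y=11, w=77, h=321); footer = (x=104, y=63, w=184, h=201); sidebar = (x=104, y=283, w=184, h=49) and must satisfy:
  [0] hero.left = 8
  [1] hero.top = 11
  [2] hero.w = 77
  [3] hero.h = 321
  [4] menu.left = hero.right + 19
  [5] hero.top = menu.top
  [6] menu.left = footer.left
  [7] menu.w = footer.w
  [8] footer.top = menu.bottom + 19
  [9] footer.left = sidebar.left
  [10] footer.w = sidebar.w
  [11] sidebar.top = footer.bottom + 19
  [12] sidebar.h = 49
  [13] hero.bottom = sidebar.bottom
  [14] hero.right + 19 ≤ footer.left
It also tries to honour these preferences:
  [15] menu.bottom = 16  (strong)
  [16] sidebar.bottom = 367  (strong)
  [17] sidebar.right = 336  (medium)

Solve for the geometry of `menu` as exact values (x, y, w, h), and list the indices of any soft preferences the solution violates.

menu = (x=104, y=11, w=184, h=33)
violated soft preferences: 15, 16, 17

1. menu.x = 104  [menu.left = hero.right + 19]
2. menu.y = 11  [hero.top = menu.top]
3. menu.w = 184  [menu.w = footer.w]
4. menu.h = 33  [footer.top = menu.bottom + 19]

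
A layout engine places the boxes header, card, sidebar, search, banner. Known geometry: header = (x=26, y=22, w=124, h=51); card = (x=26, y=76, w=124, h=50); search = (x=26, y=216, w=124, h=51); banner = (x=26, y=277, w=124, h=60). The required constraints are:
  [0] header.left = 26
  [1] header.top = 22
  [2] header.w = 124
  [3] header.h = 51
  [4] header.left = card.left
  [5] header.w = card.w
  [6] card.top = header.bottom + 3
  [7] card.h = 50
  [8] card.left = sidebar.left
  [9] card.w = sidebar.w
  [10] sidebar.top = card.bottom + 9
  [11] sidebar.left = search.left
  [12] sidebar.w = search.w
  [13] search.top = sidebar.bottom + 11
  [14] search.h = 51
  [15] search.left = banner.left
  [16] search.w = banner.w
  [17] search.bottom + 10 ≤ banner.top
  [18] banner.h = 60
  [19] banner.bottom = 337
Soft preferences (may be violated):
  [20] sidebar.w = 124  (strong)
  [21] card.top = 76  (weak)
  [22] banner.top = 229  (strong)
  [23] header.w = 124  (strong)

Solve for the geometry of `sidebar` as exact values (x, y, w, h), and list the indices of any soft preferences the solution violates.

1. sidebar.x = 26  [card.left = sidebar.left]
2. sidebar.w = 124  [card.w = sidebar.w]
3. sidebar.y = 135  [sidebar.top = card.bottom + 9]
4. sidebar.h = 70  [search.top = sidebar.bottom + 11]

sidebar = (x=26, y=135, w=124, h=70)
violated soft preferences: 22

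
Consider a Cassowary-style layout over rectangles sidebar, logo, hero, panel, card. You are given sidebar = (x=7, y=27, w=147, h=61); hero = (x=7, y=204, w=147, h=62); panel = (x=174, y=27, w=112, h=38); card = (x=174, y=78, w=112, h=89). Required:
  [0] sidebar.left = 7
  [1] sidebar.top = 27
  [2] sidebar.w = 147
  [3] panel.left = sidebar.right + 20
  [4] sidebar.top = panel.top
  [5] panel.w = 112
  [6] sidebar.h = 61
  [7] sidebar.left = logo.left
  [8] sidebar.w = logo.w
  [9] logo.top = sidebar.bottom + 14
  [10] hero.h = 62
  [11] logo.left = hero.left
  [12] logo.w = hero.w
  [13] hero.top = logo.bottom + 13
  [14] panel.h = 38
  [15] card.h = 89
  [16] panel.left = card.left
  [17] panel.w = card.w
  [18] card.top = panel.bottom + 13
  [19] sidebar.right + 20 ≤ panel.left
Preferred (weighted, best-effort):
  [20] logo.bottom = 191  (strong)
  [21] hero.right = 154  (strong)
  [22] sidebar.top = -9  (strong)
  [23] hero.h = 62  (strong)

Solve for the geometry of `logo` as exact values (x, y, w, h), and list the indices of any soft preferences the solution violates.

logo = (x=7, y=102, w=147, h=89)
violated soft preferences: 22

1. logo.x = 7  [sidebar.left = logo.left]
2. logo.w = 147  [sidebar.w = logo.w]
3. logo.y = 102  [logo.top = sidebar.bottom + 14]
4. logo.h = 89  [hero.top = logo.bottom + 13]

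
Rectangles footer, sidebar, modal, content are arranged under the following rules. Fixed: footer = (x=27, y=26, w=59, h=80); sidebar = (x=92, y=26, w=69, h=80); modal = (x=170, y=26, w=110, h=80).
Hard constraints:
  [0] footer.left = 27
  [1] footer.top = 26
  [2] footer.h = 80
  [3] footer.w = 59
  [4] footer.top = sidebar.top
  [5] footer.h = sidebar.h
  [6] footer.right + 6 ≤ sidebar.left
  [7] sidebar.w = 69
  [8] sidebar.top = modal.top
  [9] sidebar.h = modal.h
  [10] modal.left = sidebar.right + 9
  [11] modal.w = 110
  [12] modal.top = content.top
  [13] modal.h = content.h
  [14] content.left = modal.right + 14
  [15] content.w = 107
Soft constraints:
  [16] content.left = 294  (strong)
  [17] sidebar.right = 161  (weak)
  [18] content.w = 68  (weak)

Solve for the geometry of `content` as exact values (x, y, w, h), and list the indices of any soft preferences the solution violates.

content = (x=294, y=26, w=107, h=80)
violated soft preferences: 18

1. content.y = 26  [modal.top = content.top]
2. content.h = 80  [modal.h = content.h]
3. content.x = 294  [content.left = modal.right + 14]
4. content.w = 107  [content.w = 107]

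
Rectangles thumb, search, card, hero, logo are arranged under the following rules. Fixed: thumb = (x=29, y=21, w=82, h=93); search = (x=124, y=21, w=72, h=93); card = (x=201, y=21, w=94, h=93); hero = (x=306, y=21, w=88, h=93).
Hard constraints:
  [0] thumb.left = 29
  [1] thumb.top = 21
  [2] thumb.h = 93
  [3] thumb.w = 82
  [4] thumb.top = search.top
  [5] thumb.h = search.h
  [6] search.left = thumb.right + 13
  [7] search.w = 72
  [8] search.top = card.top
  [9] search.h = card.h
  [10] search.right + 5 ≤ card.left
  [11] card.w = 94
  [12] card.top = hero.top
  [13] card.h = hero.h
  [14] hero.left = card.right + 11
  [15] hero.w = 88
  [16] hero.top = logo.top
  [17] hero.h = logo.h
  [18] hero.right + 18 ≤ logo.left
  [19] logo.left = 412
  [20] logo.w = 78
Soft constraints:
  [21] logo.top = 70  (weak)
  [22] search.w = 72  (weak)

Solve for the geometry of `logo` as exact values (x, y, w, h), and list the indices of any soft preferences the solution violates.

1. logo.y = 21  [hero.top = logo.top]
2. logo.h = 93  [hero.h = logo.h]
3. logo.x = 412  [logo.left = 412]
4. logo.w = 78  [logo.w = 78]

logo = (x=412, y=21, w=78, h=93)
violated soft preferences: 21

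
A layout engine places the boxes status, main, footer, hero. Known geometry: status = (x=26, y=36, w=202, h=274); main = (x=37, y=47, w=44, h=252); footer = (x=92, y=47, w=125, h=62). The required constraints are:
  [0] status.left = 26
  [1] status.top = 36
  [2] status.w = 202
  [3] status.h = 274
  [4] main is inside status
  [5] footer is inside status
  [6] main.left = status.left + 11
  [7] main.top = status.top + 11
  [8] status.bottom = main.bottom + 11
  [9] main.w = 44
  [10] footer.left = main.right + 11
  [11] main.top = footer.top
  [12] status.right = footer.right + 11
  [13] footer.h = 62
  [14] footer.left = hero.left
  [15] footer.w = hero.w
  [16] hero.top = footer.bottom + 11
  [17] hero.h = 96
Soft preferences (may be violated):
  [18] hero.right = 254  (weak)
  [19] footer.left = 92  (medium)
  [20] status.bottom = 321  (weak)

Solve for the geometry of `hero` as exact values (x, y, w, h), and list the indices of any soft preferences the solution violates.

1. hero.x = 92  [footer.left = hero.left]
2. hero.w = 125  [footer.w = hero.w]
3. hero.y = 120  [hero.top = footer.bottom + 11]
4. hero.h = 96  [hero.h = 96]

hero = (x=92, y=120, w=125, h=96)
violated soft preferences: 18, 20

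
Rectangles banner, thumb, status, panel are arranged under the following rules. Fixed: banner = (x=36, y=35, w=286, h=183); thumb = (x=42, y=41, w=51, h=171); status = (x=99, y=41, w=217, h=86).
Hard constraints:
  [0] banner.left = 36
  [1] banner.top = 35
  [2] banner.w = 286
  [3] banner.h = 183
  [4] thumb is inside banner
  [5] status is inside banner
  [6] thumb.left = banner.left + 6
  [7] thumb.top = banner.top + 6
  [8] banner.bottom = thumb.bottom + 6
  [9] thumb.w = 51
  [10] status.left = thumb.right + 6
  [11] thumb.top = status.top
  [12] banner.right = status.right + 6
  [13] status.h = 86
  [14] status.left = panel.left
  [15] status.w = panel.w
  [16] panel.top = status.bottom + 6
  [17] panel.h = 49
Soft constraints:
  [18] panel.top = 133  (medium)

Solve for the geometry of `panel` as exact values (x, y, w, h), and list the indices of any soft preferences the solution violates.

1. panel.x = 99  [status.left = panel.left]
2. panel.w = 217  [status.w = panel.w]
3. panel.y = 133  [panel.top = status.bottom + 6]
4. panel.h = 49  [panel.h = 49]

panel = (x=99, y=133, w=217, h=49)
violated soft preferences: none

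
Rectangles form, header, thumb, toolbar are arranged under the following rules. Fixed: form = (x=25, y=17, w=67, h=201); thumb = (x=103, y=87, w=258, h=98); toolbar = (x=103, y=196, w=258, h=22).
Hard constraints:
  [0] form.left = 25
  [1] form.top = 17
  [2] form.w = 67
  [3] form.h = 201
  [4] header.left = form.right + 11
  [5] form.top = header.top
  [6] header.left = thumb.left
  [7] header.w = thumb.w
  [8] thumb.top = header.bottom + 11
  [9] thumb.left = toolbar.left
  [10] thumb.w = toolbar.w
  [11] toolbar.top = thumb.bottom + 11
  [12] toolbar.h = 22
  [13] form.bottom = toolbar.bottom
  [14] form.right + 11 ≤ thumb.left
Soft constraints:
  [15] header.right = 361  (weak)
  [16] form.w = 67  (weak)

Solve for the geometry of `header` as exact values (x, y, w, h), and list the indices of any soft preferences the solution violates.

1. header.x = 103  [header.left = form.right + 11]
2. header.y = 17  [form.top = header.top]
3. header.w = 258  [header.w = thumb.w]
4. header.h = 59  [thumb.top = header.bottom + 11]

header = (x=103, y=17, w=258, h=59)
violated soft preferences: none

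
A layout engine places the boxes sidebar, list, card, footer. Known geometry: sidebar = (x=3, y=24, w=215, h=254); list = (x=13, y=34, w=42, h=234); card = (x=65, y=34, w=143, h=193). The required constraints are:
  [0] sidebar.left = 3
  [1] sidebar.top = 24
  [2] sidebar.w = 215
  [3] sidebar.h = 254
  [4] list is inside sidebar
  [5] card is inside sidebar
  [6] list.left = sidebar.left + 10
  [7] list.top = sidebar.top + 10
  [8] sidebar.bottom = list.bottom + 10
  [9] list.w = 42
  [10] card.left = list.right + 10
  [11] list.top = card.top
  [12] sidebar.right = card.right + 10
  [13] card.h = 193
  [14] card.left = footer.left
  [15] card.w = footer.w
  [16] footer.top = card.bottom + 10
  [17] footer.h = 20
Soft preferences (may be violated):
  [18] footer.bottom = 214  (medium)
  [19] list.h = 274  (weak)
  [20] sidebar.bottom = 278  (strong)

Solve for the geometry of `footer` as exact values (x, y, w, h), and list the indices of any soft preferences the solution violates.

1. footer.x = 65  [card.left = footer.left]
2. footer.w = 143  [card.w = footer.w]
3. footer.y = 237  [footer.top = card.bottom + 10]
4. footer.h = 20  [footer.h = 20]

footer = (x=65, y=237, w=143, h=20)
violated soft preferences: 18, 19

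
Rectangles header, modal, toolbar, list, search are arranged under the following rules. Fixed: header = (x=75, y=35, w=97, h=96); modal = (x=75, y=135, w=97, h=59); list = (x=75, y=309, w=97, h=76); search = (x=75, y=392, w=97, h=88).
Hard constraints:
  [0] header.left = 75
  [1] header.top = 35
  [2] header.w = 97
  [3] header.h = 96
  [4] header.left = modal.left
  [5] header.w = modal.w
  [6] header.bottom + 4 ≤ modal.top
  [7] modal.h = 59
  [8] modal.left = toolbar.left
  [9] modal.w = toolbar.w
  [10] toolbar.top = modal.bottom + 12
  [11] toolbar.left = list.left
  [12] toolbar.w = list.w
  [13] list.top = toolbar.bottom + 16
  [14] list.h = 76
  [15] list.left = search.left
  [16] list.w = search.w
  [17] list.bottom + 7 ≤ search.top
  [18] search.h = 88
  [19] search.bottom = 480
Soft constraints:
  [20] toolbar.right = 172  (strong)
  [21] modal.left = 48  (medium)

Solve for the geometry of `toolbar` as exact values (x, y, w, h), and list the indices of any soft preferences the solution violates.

1. toolbar.x = 75  [modal.left = toolbar.left]
2. toolbar.w = 97  [modal.w = toolbar.w]
3. toolbar.y = 206  [toolbar.top = modal.bottom + 12]
4. toolbar.h = 87  [list.top = toolbar.bottom + 16]

toolbar = (x=75, y=206, w=97, h=87)
violated soft preferences: 21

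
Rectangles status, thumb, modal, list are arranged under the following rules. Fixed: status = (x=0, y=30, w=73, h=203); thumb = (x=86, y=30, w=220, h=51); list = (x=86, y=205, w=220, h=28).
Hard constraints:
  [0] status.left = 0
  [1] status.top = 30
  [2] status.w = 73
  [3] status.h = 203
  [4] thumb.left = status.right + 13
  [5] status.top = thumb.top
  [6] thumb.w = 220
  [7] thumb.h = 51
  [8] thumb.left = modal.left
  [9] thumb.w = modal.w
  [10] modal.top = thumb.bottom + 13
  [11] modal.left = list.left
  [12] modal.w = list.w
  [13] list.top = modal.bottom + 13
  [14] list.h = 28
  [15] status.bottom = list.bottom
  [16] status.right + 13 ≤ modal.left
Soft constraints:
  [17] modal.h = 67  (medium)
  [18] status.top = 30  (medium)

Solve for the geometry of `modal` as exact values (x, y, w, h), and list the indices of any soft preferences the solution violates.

1. modal.x = 86  [thumb.left = modal.left]
2. modal.w = 220  [thumb.w = modal.w]
3. modal.y = 94  [modal.top = thumb.bottom + 13]
4. modal.h = 98  [list.top = modal.bottom + 13]

modal = (x=86, y=94, w=220, h=98)
violated soft preferences: 17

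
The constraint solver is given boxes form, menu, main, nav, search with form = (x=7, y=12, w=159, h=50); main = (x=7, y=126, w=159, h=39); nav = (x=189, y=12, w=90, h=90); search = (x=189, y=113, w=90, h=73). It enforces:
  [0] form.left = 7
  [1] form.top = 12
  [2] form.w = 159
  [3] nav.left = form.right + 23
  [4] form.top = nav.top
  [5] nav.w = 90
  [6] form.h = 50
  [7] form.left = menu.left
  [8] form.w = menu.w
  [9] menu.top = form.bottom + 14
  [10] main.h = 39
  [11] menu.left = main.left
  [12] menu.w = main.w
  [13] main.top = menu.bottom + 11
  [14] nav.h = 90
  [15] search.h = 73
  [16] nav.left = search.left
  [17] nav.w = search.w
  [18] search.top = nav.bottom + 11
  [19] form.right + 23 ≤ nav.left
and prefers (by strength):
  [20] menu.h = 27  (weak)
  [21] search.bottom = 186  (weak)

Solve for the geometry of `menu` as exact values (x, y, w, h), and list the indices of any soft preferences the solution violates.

menu = (x=7, y=76, w=159, h=39)
violated soft preferences: 20

1. menu.x = 7  [form.left = menu.left]
2. menu.w = 159  [form.w = menu.w]
3. menu.y = 76  [menu.top = form.bottom + 14]
4. menu.h = 39  [main.top = menu.bottom + 11]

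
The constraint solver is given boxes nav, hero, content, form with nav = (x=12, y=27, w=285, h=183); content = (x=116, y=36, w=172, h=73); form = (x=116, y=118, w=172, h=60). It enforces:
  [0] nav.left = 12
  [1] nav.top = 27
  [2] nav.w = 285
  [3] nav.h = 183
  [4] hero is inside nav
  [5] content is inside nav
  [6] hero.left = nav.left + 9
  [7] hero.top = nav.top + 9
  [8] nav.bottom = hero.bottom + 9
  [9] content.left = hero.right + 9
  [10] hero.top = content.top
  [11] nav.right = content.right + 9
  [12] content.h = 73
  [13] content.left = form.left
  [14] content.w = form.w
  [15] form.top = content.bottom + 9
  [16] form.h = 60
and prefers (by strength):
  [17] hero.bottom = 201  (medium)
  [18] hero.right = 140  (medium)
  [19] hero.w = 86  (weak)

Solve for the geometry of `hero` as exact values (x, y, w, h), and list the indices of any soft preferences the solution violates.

hero = (x=21, y=36, w=86, h=165)
violated soft preferences: 18

1. hero.x = 21  [hero.left = nav.left + 9]
2. hero.y = 36  [hero.top = nav.top + 9]
3. hero.h = 165  [nav.bottom = hero.bottom + 9]
4. hero.w = 86  [content.left = hero.right + 9]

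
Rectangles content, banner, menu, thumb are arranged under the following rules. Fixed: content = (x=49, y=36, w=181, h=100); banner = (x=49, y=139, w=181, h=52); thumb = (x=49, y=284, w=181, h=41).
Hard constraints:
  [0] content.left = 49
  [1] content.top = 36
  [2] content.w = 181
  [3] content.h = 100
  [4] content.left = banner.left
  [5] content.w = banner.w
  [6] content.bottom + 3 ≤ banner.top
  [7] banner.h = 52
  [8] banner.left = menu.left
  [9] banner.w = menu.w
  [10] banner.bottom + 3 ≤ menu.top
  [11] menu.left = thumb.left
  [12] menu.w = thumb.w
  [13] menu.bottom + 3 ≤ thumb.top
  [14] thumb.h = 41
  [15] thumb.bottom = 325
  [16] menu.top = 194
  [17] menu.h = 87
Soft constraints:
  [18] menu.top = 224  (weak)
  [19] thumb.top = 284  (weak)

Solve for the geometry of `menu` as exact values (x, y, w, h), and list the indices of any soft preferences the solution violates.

menu = (x=49, y=194, w=181, h=87)
violated soft preferences: 18

1. menu.x = 49  [banner.left = menu.left]
2. menu.w = 181  [banner.w = menu.w]
3. menu.y = 194  [menu.top = 194]
4. menu.h = 87  [menu.h = 87]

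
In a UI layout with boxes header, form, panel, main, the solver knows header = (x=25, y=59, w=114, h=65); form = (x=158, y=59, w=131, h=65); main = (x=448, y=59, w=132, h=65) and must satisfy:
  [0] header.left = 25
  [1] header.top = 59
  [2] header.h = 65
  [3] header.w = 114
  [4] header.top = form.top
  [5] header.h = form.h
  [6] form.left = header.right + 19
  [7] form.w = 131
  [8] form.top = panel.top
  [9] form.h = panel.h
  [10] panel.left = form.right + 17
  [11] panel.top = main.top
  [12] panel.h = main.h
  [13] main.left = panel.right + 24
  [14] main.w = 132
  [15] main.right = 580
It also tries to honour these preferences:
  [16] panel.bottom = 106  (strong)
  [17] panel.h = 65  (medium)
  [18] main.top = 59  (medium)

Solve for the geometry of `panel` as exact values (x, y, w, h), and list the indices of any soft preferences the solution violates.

1. panel.y = 59  [form.top = panel.top]
2. panel.h = 65  [form.h = panel.h]
3. panel.x = 306  [panel.left = form.right + 17]
4. panel.w = 118  [main.left = panel.right + 24]

panel = (x=306, y=59, w=118, h=65)
violated soft preferences: 16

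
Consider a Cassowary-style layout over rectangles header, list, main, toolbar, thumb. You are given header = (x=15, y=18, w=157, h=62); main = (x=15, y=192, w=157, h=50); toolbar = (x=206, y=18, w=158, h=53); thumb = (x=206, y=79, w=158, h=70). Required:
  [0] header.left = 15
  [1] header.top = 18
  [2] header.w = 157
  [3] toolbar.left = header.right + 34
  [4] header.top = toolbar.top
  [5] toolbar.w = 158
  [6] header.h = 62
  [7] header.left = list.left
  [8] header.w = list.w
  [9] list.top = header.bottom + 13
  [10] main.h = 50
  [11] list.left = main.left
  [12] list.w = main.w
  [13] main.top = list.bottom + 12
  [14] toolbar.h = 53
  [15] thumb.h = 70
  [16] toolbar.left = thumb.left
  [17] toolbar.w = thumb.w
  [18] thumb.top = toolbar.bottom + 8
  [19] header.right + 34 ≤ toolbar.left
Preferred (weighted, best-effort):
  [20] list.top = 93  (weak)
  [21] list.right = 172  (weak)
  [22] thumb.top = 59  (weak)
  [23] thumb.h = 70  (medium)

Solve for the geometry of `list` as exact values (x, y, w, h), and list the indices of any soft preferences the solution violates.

list = (x=15, y=93, w=157, h=87)
violated soft preferences: 22

1. list.x = 15  [header.left = list.left]
2. list.w = 157  [header.w = list.w]
3. list.y = 93  [list.top = header.bottom + 13]
4. list.h = 87  [main.top = list.bottom + 12]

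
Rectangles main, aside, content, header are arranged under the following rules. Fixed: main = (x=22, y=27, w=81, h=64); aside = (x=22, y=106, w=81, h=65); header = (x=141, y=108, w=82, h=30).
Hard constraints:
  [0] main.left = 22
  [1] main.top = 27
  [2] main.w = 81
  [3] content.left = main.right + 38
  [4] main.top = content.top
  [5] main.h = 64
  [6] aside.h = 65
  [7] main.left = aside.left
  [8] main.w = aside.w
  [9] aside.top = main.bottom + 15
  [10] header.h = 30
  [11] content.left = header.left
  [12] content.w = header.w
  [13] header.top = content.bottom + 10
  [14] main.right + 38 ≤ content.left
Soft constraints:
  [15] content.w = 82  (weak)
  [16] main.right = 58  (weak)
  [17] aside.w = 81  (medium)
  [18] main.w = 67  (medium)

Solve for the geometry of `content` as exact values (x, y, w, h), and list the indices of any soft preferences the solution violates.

1. content.x = 141  [content.left = main.right + 38]
2. content.y = 27  [main.top = content.top]
3. content.w = 82  [content.w = header.w]
4. content.h = 71  [header.top = content.bottom + 10]

content = (x=141, y=27, w=82, h=71)
violated soft preferences: 16, 18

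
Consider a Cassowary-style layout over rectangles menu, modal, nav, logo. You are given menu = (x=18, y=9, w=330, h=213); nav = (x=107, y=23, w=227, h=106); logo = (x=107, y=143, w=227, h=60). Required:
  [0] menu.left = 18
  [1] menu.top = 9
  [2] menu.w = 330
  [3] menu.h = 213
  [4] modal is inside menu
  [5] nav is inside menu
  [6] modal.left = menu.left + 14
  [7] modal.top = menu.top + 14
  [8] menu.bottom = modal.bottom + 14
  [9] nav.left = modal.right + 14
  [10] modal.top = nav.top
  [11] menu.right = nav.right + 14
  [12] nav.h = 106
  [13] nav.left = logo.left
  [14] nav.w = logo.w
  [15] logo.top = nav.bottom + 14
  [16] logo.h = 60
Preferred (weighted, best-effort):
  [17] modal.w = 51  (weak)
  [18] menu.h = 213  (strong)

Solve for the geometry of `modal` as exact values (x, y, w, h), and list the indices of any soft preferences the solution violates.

modal = (x=32, y=23, w=61, h=185)
violated soft preferences: 17

1. modal.x = 32  [modal.left = menu.left + 14]
2. modal.y = 23  [modal.top = menu.top + 14]
3. modal.h = 185  [menu.bottom = modal.bottom + 14]
4. modal.w = 61  [nav.left = modal.right + 14]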